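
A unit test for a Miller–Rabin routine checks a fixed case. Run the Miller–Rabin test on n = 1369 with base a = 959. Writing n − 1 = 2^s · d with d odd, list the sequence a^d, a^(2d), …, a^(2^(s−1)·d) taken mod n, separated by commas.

n − 1 = 1368 = 2^3 · 171, so s = 3 and d = 171.
x_0 = 959^171 mod 1369 = 1037.
x_1 = 1037^2 mod 1369 = 704.
x_2 = 704^2 mod 1369 = 38.

1037, 704, 38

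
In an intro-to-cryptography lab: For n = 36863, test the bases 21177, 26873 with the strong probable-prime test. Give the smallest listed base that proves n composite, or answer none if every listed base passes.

n − 1 = 36862 = 2^1 · 18431, so s = 1 and d = 18431.
Base 21177: x_0 = 21177^18431 mod 36863 = 20986. x_0 ∉ {1, 36862} and s = 1, so 21177 is a Miller–Rabin witness and 36863 is composite.
Base 26873: x_0 = 26873^18431 mod 36863 = 10829. x_0 ∉ {1, 36862} and s = 1, so 26873 is a Miller–Rabin witness and 36863 is composite.
The smallest witness among the given bases is 21177.

21177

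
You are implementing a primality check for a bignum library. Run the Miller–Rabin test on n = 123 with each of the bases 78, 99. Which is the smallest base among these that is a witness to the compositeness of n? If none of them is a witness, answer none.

n − 1 = 122 = 2^1 · 61, so s = 1 and d = 61.
Base 78: x_0 = 78^61 mod 123 = 78. x_0 ∉ {1, 122} and s = 1, so 78 is a Miller–Rabin witness and 123 is composite.
Base 99: x_0 = 99^61 mod 123 = 24. x_0 ∉ {1, 122} and s = 1, so 99 is a Miller–Rabin witness and 123 is composite.
The smallest witness among the given bases is 78.

78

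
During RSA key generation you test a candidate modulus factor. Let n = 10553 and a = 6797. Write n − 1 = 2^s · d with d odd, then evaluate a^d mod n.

n − 1 = 10552 = 2^3 · 1319, so s = 3 and d = 1319.
6797^1319 mod 10553 = 847.

847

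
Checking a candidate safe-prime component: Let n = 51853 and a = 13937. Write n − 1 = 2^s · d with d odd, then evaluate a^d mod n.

14391

n − 1 = 51852 = 2^2 · 12963, so s = 2 and d = 12963.
13937^12963 mod 51853 = 14391.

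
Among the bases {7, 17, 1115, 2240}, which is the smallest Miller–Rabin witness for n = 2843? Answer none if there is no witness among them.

n − 1 = 2842 = 2^1 · 1421, so s = 1 and d = 1421.
Base 7: x_0 = 7^1421 mod 2843 = 2842. x_0 = 2842 ≡ −1, so 7 is not a witness.
Base 17: x_0 = 17^1421 mod 2843 = 1. x_0 = 1, so 17 is not a witness.
Base 1115: x_0 = 1115^1421 mod 2843 = 2842. x_0 = 2842 ≡ −1, so 1115 is not a witness.
Base 2240: x_0 = 2240^1421 mod 2843 = 1. x_0 = 1, so 2240 is not a witness.
No listed base is a witness for 2843.

none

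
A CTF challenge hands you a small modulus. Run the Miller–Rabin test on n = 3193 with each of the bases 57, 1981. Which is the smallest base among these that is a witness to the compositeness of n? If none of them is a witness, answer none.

1981

n − 1 = 3192 = 2^3 · 399, so s = 3 and d = 399.
Base 57: x_0 = 57^399 mod 3193 = 3192. x_0 = 3192 ≡ −1, so 57 is not a witness.
Base 1981: x_0 = 1981^399 mod 3193 = 1273. x_0 is neither 1 nor 3192, so continue squaring. x_1 = 1273^2 mod 3193 = 1678. x_2 = 1678^2 mod 3193 = 2651. Reached i = s−1 = 2 without hitting −1: 1981 is a Miller–Rabin witness and 3193 is composite.
The smallest witness among the given bases is 1981.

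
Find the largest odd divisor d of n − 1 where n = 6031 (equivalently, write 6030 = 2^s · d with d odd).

3015

Halving: 6030 → 3015; 3015 is odd.
So 6030 = 2^1 · 3015.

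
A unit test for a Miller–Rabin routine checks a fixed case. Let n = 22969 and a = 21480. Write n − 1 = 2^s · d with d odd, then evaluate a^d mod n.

4739

n − 1 = 22968 = 2^3 · 2871, so s = 3 and d = 2871.
21480^2871 mod 22969 = 4739.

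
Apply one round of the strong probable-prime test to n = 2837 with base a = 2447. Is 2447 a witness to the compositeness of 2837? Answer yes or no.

no

n − 1 = 2836 = 2^2 · 709, so s = 2 and d = 709.
x_0 = 2447^709 mod 2837 = 416.
x_0 is neither 1 nor 2836, so continue squaring.
x_1 = 416^2 mod 2837 = 2836.
x_1 ≡ −1, so 2447 is not a witness.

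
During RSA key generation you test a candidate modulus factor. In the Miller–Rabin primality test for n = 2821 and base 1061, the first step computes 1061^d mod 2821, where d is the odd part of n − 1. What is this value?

n − 1 = 2820 = 2^2 · 705, so s = 2 and d = 705.
Repeated squaring mod 2821: 1061^1 ≡ 1061, 1061^2 ≡ 142, 1061^4 ≡ 417, 1061^8 ≡ 1808, 1061^16 ≡ 2146, 1061^32 ≡ 1444, 1061^64 ≡ 417, 1061^128 ≡ 1808, 1061^256 ≡ 2146, 1061^512 ≡ 1444.
705 = 512 + 128 + 64 + 1, so 1061^705 ≡ 1444·1808·417·1061 ≡ 1737 (mod 2821).

1737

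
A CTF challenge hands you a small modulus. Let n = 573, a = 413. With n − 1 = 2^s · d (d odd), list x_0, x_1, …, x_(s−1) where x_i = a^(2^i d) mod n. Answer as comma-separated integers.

437, 160

n − 1 = 572 = 2^2 · 143, so s = 2 and d = 143.
x_0 = 413^143 mod 573 = 437.
x_1 = 437^2 mod 573 = 160.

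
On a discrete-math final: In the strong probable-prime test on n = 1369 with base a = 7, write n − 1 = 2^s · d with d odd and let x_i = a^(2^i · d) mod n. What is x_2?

556

n − 1 = 1368 = 2^3 · 171, so s = 3 and d = 171.
x_0 = 7^171 mod 1369 = 482.
x_1 = 482^2 mod 1369 = 963.
x_2 = 963^2 mod 1369 = 556.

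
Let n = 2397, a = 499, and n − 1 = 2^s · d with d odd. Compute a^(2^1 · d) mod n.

n − 1 = 2396 = 2^2 · 599, so s = 2 and d = 599.
x_0 = 499^599 mod 2397 = 1204.
x_1 = 1204^2 mod 2397 = 1828.

1828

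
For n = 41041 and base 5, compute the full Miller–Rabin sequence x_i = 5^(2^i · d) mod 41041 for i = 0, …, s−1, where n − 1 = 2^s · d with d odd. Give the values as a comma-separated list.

38303, 27182, 1, 1

n − 1 = 41040 = 2^4 · 2565, so s = 4 and d = 2565.
x_0 = 5^2565 mod 41041 = 38303.
x_1 = 38303^2 mod 41041 = 27182.
x_2 = 27182^2 mod 41041 = 1.
x_3 = 1^2 mod 41041 = 1.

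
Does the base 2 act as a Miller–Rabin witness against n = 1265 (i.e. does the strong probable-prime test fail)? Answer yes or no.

yes

n − 1 = 1264 = 2^4 · 79, so s = 4 and d = 79.
By repeated squaring, 2^79 ≡ 303 (mod 1265).
x_0 = 2^79 mod 1265 = 303.
x_0 is neither 1 nor 1264, so continue squaring.
x_1 = 303^2 mod 1265 = 729.
x_2 = 729^2 mod 1265 = 141.
x_3 = 141^2 mod 1265 = 906.
Reached i = s−1 = 3 without hitting −1: 2 is a Miller–Rabin witness and 1265 is composite.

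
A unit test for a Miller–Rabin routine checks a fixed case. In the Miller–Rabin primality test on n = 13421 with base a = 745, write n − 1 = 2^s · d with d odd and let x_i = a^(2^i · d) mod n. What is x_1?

n − 1 = 13420 = 2^2 · 3355, so s = 2 and d = 3355.
Repeated squaring mod 13421: 745^1 ≡ 745, 745^2 ≡ 4764, 745^4 ≡ 785, 745^8 ≡ 12280, 745^16 ≡ 44, 745^32 ≡ 1936, 745^64 ≡ 3637, 745^128 ≡ 8084, 745^256 ≡ 4207, 745^512 ≡ 9971, 745^1024 ≡ 11494, 745^2048 ≡ 9133.
3355 = 2048 + 1024 + 256 + 16 + 8 + 2 + 1, so 745^3355 ≡ 9133·11494·4207·44·12280·4764·745 ≡ 4785 (mod 13421).
x_0 = 4785.
x_1 = 4785^2 mod 13421 = 13420.

13420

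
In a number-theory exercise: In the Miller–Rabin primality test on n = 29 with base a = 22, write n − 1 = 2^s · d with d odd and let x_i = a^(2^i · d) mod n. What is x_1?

n − 1 = 28 = 2^2 · 7, so s = 2 and d = 7.
x_0 = 22^7 mod 29 = 28.
x_1 = 28^2 mod 29 = 1.

1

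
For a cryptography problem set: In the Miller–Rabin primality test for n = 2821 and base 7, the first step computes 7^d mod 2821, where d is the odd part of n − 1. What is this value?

931

n − 1 = 2820 = 2^2 · 705, so s = 2 and d = 705.
Repeated squaring mod 2821: 7^1 ≡ 7, 7^2 ≡ 49, 7^4 ≡ 2401, 7^8 ≡ 1498, 7^16 ≡ 1309, 7^32 ≡ 1134, 7^64 ≡ 2401, 7^128 ≡ 1498, 7^256 ≡ 1309, 7^512 ≡ 1134.
705 = 512 + 128 + 64 + 1, so 7^705 ≡ 1134·1498·2401·7 ≡ 931 (mod 2821).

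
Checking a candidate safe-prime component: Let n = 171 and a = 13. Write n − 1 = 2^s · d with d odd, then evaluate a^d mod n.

n − 1 = 170 = 2^1 · 85, so s = 1 and d = 85.
13^85 mod 171 = 148.

148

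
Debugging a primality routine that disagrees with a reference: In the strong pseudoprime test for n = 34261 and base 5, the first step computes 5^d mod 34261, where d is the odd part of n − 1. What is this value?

n − 1 = 34260 = 2^2 · 8565, so s = 2 and d = 8565.
5^8565 mod 34261 = 34260.

34260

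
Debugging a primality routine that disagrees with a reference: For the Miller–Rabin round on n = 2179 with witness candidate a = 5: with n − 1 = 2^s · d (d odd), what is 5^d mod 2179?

1

n − 1 = 2178 = 2^1 · 1089, so s = 1 and d = 1089.
5^1089 mod 2179 = 1.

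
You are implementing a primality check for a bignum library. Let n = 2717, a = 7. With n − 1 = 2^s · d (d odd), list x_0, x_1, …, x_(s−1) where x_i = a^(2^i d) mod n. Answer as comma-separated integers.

n − 1 = 2716 = 2^2 · 679, so s = 2 and d = 679.
x_0 = 7^679 mod 2717 = 2021.
x_1 = 2021^2 mod 2717 = 790.

2021, 790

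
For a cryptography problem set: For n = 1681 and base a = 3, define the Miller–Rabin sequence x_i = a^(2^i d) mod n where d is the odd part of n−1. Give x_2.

n − 1 = 1680 = 2^4 · 105, so s = 4 and d = 105.
x_0 = 3^105 mod 1681 = 331.
x_1 = 331^2 mod 1681 = 296.
x_2 = 296^2 mod 1681 = 204.

204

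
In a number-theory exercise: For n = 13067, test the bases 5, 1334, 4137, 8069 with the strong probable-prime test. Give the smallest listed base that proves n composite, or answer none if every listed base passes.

n − 1 = 13066 = 2^1 · 6533, so s = 1 and d = 6533.
Base 5: x_0 = 5^6533 mod 13067 = 3995. x_0 ∉ {1, 13066} and s = 1, so 5 is a Miller–Rabin witness and 13067 is composite.
Base 1334: x_0 = 1334^6533 mod 13067 = 3718. x_0 ∉ {1, 13066} and s = 1, so 1334 is a Miller–Rabin witness and 13067 is composite.
Base 4137: x_0 = 4137^6533 mod 13067 = 5983. x_0 ∉ {1, 13066} and s = 1, so 4137 is a Miller–Rabin witness and 13067 is composite.
Base 8069: x_0 = 8069^6533 mod 13067 = 6822. x_0 ∉ {1, 13066} and s = 1, so 8069 is a Miller–Rabin witness and 13067 is composite.
The smallest witness among the given bases is 5.

5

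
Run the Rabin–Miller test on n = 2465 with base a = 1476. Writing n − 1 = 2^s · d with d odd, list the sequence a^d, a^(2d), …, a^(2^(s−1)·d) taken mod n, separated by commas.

n − 1 = 2464 = 2^5 · 77, so s = 5 and d = 77.
x_0 = 1476^77 mod 2465 = 1926.
x_1 = 1926^2 mod 2465 = 2116.
x_2 = 2116^2 mod 2465 = 1016.
x_3 = 1016^2 mod 2465 = 1886.
x_4 = 1886^2 mod 2465 = 1.

1926, 2116, 1016, 1886, 1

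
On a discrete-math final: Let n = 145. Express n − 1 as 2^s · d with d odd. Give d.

9

Halving: 144 → 72 → 36 → 18 → 9; 9 is odd.
So 144 = 2^4 · 9.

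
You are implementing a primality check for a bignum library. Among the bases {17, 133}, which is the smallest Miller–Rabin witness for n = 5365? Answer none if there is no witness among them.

none

n − 1 = 5364 = 2^2 · 1341, so s = 2 and d = 1341.
Base 17: x_0 = 17^1341 mod 5365 = 2337. x_0 is neither 1 nor 5364, so continue squaring. x_1 = 2337^2 mod 5365 = 5364. x_1 ≡ −1, so 17 is not a witness.
Base 133: x_0 = 133^1341 mod 5365 = 4483. x_0 is neither 1 nor 5364, so continue squaring. x_1 = 4483^2 mod 5365 = 5364. x_1 ≡ −1, so 133 is not a witness.
No listed base is a witness for 5365.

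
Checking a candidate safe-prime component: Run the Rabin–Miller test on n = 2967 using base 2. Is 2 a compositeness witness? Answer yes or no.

yes

n − 1 = 2966 = 2^1 · 1483, so s = 1 and d = 1483.
x_0 = 2^1483 mod 2967 = 581.
x_0 ∉ {1, 2966} and s = 1, so 2 is a Miller–Rabin witness and 2967 is composite.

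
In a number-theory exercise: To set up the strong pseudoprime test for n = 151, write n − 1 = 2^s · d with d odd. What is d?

75

Halving: 150 → 75; 75 is odd.
So 150 = 2^1 · 75.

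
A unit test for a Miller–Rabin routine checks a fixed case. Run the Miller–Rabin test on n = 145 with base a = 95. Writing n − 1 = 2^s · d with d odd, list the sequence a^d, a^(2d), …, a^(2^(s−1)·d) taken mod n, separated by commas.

n − 1 = 144 = 2^4 · 9, so s = 4 and d = 9.
x_0 = 95^9 mod 145 = 15.
x_1 = 15^2 mod 145 = 80.
x_2 = 80^2 mod 145 = 20.
x_3 = 20^2 mod 145 = 110.

15, 80, 20, 110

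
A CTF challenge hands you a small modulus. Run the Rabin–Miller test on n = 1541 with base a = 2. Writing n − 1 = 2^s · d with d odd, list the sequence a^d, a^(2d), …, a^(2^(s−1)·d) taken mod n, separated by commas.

n − 1 = 1540 = 2^2 · 385, so s = 2 and d = 385.
x_0 = 2^385 mod 1541 = 231.
x_1 = 231^2 mod 1541 = 967.

231, 967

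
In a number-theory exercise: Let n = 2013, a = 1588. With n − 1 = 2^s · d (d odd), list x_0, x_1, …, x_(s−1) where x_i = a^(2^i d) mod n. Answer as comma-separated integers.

n − 1 = 2012 = 2^2 · 503, so s = 2 and d = 503.
x_0 = 1588^503 mod 2013 = 559.
x_1 = 559^2 mod 2013 = 466.

559, 466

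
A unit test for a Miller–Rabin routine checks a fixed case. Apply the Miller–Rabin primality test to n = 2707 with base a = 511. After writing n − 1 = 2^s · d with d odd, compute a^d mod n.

n − 1 = 2706 = 2^1 · 1353, so s = 1 and d = 1353.
Repeated squaring mod 2707: 511^1 ≡ 511, 511^2 ≡ 1249, 511^4 ≡ 769, 511^8 ≡ 1235, 511^16 ≡ 1184, 511^32 ≡ 2337, 511^64 ≡ 1550, 511^128 ≡ 1391, 511^256 ≡ 2083, 511^512 ≡ 2275, 511^1024 ≡ 2548.
1353 = 1024 + 256 + 64 + 8 + 1, so 511^1353 ≡ 2548·2083·1550·1235·511 ≡ 1 (mod 2707).

1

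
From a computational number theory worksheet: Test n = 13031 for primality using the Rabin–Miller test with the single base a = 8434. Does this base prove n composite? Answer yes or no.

n − 1 = 13030 = 2^1 · 6515, so s = 1 and d = 6515.
Repeated squaring mod 13031: 8434^1 ≡ 8434, 8434^2 ≡ 9158, 8434^4 ≡ 1448, 8434^8 ≡ 11744, 8434^16 ≡ 1432, 8434^32 ≡ 4757, 8434^64 ≡ 7233, 8434^128 ≡ 9855, 8434^256 ≡ 982, 8434^512 ≡ 30, 8434^1024 ≡ 900, 8434^2048 ≡ 2078, 8434^4096 ≡ 4823.
6515 = 4096 + 2048 + 256 + 64 + 32 + 16 + 2 + 1, so 8434^6515 ≡ 4823·2078·982·7233·4757·1432·9158·8434 ≡ 2250 (mod 13031).
x_0 = 8434^6515 mod 13031 = 2250.
x_0 ∉ {1, 13030} and s = 1, so 8434 is a Miller–Rabin witness and 13031 is composite.

yes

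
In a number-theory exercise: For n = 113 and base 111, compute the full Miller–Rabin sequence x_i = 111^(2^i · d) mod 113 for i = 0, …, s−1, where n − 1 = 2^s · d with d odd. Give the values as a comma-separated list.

n − 1 = 112 = 2^4 · 7, so s = 4 and d = 7.
x_0 = 111^7 mod 113 = 98.
x_1 = 98^2 mod 113 = 112.
x_2 = 112^2 mod 113 = 1.
x_3 = 1^2 mod 113 = 1.

98, 112, 1, 1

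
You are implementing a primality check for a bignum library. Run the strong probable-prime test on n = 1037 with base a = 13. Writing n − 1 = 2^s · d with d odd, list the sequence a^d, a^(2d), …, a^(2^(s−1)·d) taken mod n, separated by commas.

n − 1 = 1036 = 2^2 · 259, so s = 2 and d = 259.
x_0 = 13^259 mod 1037 = 684.
x_1 = 684^2 mod 1037 = 169.

684, 169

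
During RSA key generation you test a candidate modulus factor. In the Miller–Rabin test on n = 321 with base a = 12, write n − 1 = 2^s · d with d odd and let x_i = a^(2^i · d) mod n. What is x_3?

n − 1 = 320 = 2^6 · 5, so s = 6 and d = 5.
Repeated squaring mod 321: 12^1 ≡ 12, 12^2 ≡ 144, 12^4 ≡ 192.
5 = 4 + 1, so 12^5 ≡ 192·12 ≡ 57 (mod 321).
x_0 = 57.
x_1 = 57^2 mod 321 = 39.
x_2 = 39^2 mod 321 = 237.
x_3 = 237^2 mod 321 = 315.

315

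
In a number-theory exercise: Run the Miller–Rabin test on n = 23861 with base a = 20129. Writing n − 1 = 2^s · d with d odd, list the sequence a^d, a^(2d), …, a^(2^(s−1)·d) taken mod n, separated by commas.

22131, 10275

n − 1 = 23860 = 2^2 · 5965, so s = 2 and d = 5965.
x_0 = 20129^5965 mod 23861 = 22131.
x_1 = 22131^2 mod 23861 = 10275.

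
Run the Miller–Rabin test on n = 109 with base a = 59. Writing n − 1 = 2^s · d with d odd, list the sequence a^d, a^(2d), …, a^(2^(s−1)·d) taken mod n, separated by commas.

76, 108

n − 1 = 108 = 2^2 · 27, so s = 2 and d = 27.
x_0 = 59^27 mod 109 = 76.
x_1 = 76^2 mod 109 = 108.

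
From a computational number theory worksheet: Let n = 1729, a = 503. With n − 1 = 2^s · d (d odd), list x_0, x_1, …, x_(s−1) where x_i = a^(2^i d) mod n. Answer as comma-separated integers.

1483, 1, 1, 1, 1, 1

n − 1 = 1728 = 2^6 · 27, so s = 6 and d = 27.
x_0 = 503^27 mod 1729 = 1483.
x_1 = 1483^2 mod 1729 = 1.
x_2 = 1^2 mod 1729 = 1.
x_3 = 1^2 mod 1729 = 1.
x_4 = 1^2 mod 1729 = 1.
x_5 = 1^2 mod 1729 = 1.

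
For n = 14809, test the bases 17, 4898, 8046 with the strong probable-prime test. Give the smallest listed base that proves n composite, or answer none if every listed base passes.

17

n − 1 = 14808 = 2^3 · 1851, so s = 3 and d = 1851.
Base 17: x_0 = 17^1851 mod 14809 = 5184. x_0 is neither 1 nor 14808, so continue squaring. x_1 = 5184^2 mod 14809 = 10330. x_2 = 10330^2 mod 14809 = 10055. Reached i = s−1 = 2 without hitting −1: 17 is a Miller–Rabin witness and 14809 is composite.
Base 4898: x_0 = 4898^1851 mod 14809 = 9677. x_0 is neither 1 nor 14808, so continue squaring. x_1 = 9677^2 mod 14809 = 7022. x_2 = 7022^2 mod 14809 = 9323. Reached i = s−1 = 2 without hitting −1: 4898 is a Miller–Rabin witness and 14809 is composite.
Base 8046: x_0 = 8046^1851 mod 14809 = 11600. x_0 is neither 1 nor 14808, so continue squaring. x_1 = 11600^2 mod 14809 = 5426. x_2 = 5426^2 mod 14809 = 1184. Reached i = s−1 = 2 without hitting −1: 8046 is a Miller–Rabin witness and 14809 is composite.
The smallest witness among the given bases is 17.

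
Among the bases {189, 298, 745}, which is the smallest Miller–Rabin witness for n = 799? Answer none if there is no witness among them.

189

n − 1 = 798 = 2^1 · 399, so s = 1 and d = 399.
Base 189: x_0 = 189^399 mod 799 = 706. x_0 ∉ {1, 798} and s = 1, so 189 is a Miller–Rabin witness and 799 is composite.
Base 298: x_0 = 298^399 mod 799 = 512. x_0 ∉ {1, 798} and s = 1, so 298 is a Miller–Rabin witness and 799 is composite.
Base 745: x_0 = 745^399 mod 799 = 266. x_0 ∉ {1, 798} and s = 1, so 745 is a Miller–Rabin witness and 799 is composite.
The smallest witness among the given bases is 189.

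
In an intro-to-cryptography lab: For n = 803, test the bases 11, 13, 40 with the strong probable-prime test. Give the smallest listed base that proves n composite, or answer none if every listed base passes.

n − 1 = 802 = 2^1 · 401, so s = 1 and d = 401.
Base 11: x_0 = 11^401 mod 803 = 352. x_0 ∉ {1, 802} and s = 1, so 11 is a Miller–Rabin witness and 803 is composite.
Base 13: x_0 = 13^401 mod 803 = 277. x_0 ∉ {1, 802} and s = 1, so 13 is a Miller–Rabin witness and 803 is composite.
Base 40: x_0 = 40^401 mod 803 = 458. x_0 ∉ {1, 802} and s = 1, so 40 is a Miller–Rabin witness and 803 is composite.
The smallest witness among the given bases is 11.

11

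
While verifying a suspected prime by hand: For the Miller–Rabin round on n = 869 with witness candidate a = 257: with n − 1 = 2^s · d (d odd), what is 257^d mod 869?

n − 1 = 868 = 2^2 · 217, so s = 2 and d = 217.
257^217 mod 869 = 753.

753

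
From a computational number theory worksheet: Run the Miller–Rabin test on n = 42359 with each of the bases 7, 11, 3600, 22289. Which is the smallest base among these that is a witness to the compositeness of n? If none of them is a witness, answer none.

none

n − 1 = 42358 = 2^1 · 21179, so s = 1 and d = 21179.
Base 7: x_0 = 7^21179 mod 42359 = 42358. x_0 = 42358 ≡ −1, so 7 is not a witness.
Base 11: x_0 = 11^21179 mod 42359 = 42358. x_0 = 42358 ≡ −1, so 11 is not a witness.
Base 3600: x_0 = 3600^21179 mod 42359 = 1. x_0 = 1, so 3600 is not a witness.
Base 22289: x_0 = 22289^21179 mod 42359 = 1. x_0 = 1, so 22289 is not a witness.
No listed base is a witness for 42359.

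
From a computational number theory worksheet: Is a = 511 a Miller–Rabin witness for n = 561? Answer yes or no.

no

n − 1 = 560 = 2^4 · 35, so s = 4 and d = 35.
By repeated squaring, 511^35 ≡ 1 (mod 561).
x_0 = 511^35 mod 561 = 1.
x_0 = 1, so 511 is not a witness.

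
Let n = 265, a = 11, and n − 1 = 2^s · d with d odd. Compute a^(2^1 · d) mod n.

n − 1 = 264 = 2^3 · 33, so s = 3 and d = 33.
Repeated squaring mod 265: 11^1 ≡ 11, 11^2 ≡ 121, 11^4 ≡ 66, 11^8 ≡ 116, 11^16 ≡ 206, 11^32 ≡ 36.
33 = 32 + 1, so 11^33 ≡ 36·11 ≡ 131 (mod 265).
x_0 = 131.
x_1 = 131^2 mod 265 = 201.

201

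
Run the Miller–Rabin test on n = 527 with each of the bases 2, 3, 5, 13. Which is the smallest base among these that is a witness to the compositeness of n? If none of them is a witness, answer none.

2

n − 1 = 526 = 2^1 · 263, so s = 1 and d = 263.
Base 2: x_0 = 2^263 mod 527 = 349. x_0 ∉ {1, 526} and s = 1, so 2 is a Miller–Rabin witness and 527 is composite.
Base 3: x_0 = 3^263 mod 527 = 11. x_0 ∉ {1, 526} and s = 1, so 3 is a Miller–Rabin witness and 527 is composite.
Base 5: x_0 = 5^263 mod 527 = 180. x_0 ∉ {1, 526} and s = 1, so 5 is a Miller–Rabin witness and 527 is composite.
Base 13: x_0 = 13^263 mod 527 = 55. x_0 ∉ {1, 526} and s = 1, so 13 is a Miller–Rabin witness and 527 is composite.
The smallest witness among the given bases is 2.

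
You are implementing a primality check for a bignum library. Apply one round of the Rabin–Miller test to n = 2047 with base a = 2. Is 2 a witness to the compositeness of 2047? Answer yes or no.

n − 1 = 2046 = 2^1 · 1023, so s = 1 and d = 1023.
x_0 = 2^1023 mod 2047 = 1.
x_0 = 1, so 2 is not a witness.

no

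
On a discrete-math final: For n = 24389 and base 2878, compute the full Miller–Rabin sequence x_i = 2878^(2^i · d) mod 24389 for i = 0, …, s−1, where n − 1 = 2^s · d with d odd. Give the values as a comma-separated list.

20736, 3626

n − 1 = 24388 = 2^2 · 6097, so s = 2 and d = 6097.
x_0 = 2878^6097 mod 24389 = 20736.
x_1 = 20736^2 mod 24389 = 3626.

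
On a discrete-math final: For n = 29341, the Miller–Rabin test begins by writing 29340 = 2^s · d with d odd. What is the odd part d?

Halving: 29340 → 14670 → 7335; 7335 is odd.
So 29340 = 2^2 · 7335.

7335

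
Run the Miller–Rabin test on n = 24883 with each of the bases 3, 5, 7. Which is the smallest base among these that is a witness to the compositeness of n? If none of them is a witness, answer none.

n − 1 = 24882 = 2^1 · 12441, so s = 1 and d = 12441.
Base 3: x_0 = 3^12441 mod 24883 = 13723. x_0 ∉ {1, 24882} and s = 1, so 3 is a Miller–Rabin witness and 24883 is composite.
Base 5: x_0 = 5^12441 mod 24883 = 18807. x_0 ∉ {1, 24882} and s = 1, so 5 is a Miller–Rabin witness and 24883 is composite.
Base 7: x_0 = 7^12441 mod 24883 = 17817. x_0 ∉ {1, 24882} and s = 1, so 7 is a Miller–Rabin witness and 24883 is composite.
The smallest witness among the given bases is 3.

3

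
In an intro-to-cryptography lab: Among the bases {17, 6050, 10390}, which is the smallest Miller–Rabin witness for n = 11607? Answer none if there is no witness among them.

n − 1 = 11606 = 2^1 · 5803, so s = 1 and d = 5803.
Base 17: x_0 = 17^5803 mod 11607 = 11117. x_0 ∉ {1, 11606} and s = 1, so 17 is a Miller–Rabin witness and 11607 is composite.
Base 6050: x_0 = 6050^5803 mod 11607 = 8678. x_0 ∉ {1, 11606} and s = 1, so 6050 is a Miller–Rabin witness and 11607 is composite.
Base 10390: x_0 = 10390^5803 mod 11607 = 10780. x_0 ∉ {1, 11606} and s = 1, so 10390 is a Miller–Rabin witness and 11607 is composite.
The smallest witness among the given bases is 17.

17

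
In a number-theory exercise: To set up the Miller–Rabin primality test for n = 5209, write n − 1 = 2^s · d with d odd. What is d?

Halving: 5208 → 2604 → 1302 → 651; 651 is odd.
So 5208 = 2^3 · 651.

651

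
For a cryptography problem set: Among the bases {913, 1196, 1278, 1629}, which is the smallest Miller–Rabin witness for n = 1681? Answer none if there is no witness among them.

1196

n − 1 = 1680 = 2^4 · 105, so s = 4 and d = 105.
Base 913: x_0 = 913^105 mod 1681 = 776. x_0 is neither 1 nor 1680, so continue squaring. x_1 = 776^2 mod 1681 = 378. x_2 = 378^2 mod 1681 = 1680. x_2 ≡ −1, so 913 is not a witness.
Base 1196: x_0 = 1196^105 mod 1681 = 167. x_0 is neither 1 nor 1680, so continue squaring. x_1 = 167^2 mod 1681 = 993. x_2 = 993^2 mod 1681 = 983. x_3 = 983^2 mod 1681 = 1395. Reached i = s−1 = 3 without hitting −1: 1196 is a Miller–Rabin witness and 1681 is composite.
Base 1278: x_0 = 1278^105 mod 1681 = 495. x_0 is neither 1 nor 1680, so continue squaring. x_1 = 495^2 mod 1681 = 1280. x_2 = 1280^2 mod 1681 = 1106. x_3 = 1106^2 mod 1681 = 1149. Reached i = s−1 = 3 without hitting −1: 1278 is a Miller–Rabin witness and 1681 is composite.
Base 1629: x_0 = 1629^105 mod 1681 = 700. x_0 is neither 1 nor 1680, so continue squaring. x_1 = 700^2 mod 1681 = 829. x_2 = 829^2 mod 1681 = 1393. x_3 = 1393^2 mod 1681 = 575. Reached i = s−1 = 3 without hitting −1: 1629 is a Miller–Rabin witness and 1681 is composite.
The smallest witness among the given bases is 1196.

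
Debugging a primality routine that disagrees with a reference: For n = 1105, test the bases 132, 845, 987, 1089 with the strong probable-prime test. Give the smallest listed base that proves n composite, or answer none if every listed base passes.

n − 1 = 1104 = 2^4 · 69, so s = 4 and d = 69.
Base 132: x_0 = 132^69 mod 1105 = 642. x_0 is neither 1 nor 1104, so continue squaring. x_1 = 642^2 mod 1105 = 1104. x_1 ≡ −1, so 132 is not a witness.
Base 845: x_0 = 845^69 mod 1105 = 1040. x_0 is neither 1 nor 1104, so continue squaring. x_1 = 1040^2 mod 1105 = 910. x_2 = 910^2 mod 1105 = 455. x_3 = 455^2 mod 1105 = 390. Reached i = s−1 = 3 without hitting −1: 845 is a Miller–Rabin witness and 1105 is composite.
Base 987: x_0 = 987^69 mod 1105 = 987. x_0 is neither 1 nor 1104, so continue squaring. x_1 = 987^2 mod 1105 = 664. x_2 = 664^2 mod 1105 = 1. x_2 = 1 but x_1 ≠ ±1, a nontrivial square root of 1 — 987 is a witness and 1105 is composite.
Base 1089: x_0 = 1089^69 mod 1105 = 324. x_0 is neither 1 nor 1104, so continue squaring. x_1 = 324^2 mod 1105 = 1. x_1 = 1 but x_0 ≠ ±1, a nontrivial square root of 1 — 1089 is a witness and 1105 is composite.
The smallest witness among the given bases is 845.

845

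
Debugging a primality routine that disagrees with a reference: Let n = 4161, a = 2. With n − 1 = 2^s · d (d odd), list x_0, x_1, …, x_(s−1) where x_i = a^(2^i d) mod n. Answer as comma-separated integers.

n − 1 = 4160 = 2^6 · 65, so s = 6 and d = 65.
x_0 = 2^65 mod 4161 = 2048.
x_1 = 2048^2 mod 4161 = 16.
x_2 = 16^2 mod 4161 = 256.
x_3 = 256^2 mod 4161 = 3121.
x_4 = 3121^2 mod 4161 = 3901.
x_5 = 3901^2 mod 4161 = 1024.

2048, 16, 256, 3121, 3901, 1024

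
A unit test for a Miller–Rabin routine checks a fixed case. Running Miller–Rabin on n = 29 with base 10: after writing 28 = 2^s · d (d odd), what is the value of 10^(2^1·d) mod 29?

28

n − 1 = 28 = 2^2 · 7, so s = 2 and d = 7.
x_0 = 10^7 mod 29 = 17.
x_1 = 17^2 mod 29 = 28.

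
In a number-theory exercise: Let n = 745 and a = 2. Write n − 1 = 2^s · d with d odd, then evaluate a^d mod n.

192

n − 1 = 744 = 2^3 · 93, so s = 3 and d = 93.
2^93 mod 745 = 192.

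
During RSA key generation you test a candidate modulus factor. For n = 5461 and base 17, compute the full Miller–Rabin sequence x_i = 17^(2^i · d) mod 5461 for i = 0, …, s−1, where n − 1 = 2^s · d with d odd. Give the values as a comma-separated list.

1162, 1377

n − 1 = 5460 = 2^2 · 1365, so s = 2 and d = 1365.
x_0 = 17^1365 mod 5461 = 1162.
x_1 = 1162^2 mod 5461 = 1377.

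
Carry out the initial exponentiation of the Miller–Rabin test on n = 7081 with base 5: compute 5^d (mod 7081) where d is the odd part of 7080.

3375

n − 1 = 7080 = 2^3 · 885, so s = 3 and d = 885.
Repeated squaring mod 7081: 5^1 ≡ 5, 5^2 ≡ 25, 5^4 ≡ 625, 5^8 ≡ 1170, 5^16 ≡ 2267, 5^32 ≡ 5564, 5^64 ≡ 7045, 5^128 ≡ 1296, 5^256 ≡ 1419, 5^512 ≡ 2557.
885 = 512 + 256 + 64 + 32 + 16 + 4 + 1, so 5^885 ≡ 2557·1419·7045·5564·2267·625·5 ≡ 3375 (mod 7081).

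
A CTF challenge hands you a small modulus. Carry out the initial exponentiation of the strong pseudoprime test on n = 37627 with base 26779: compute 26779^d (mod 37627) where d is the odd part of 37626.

36399

n − 1 = 37626 = 2^1 · 18813, so s = 1 and d = 18813.
26779^18813 mod 37627 = 36399.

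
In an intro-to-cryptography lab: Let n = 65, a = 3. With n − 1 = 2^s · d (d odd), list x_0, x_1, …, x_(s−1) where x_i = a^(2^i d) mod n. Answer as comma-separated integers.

3, 9, 16, 61, 16, 61

n − 1 = 64 = 2^6 · 1, so s = 6 and d = 1.
x_0 = 3^1 mod 65 = 3.
x_1 = 3^2 mod 65 = 9.
x_2 = 9^2 mod 65 = 16.
x_3 = 16^2 mod 65 = 61.
x_4 = 61^2 mod 65 = 16.
x_5 = 16^2 mod 65 = 61.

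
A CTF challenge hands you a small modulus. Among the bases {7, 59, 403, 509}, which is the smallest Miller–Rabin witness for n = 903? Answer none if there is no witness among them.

7

n − 1 = 902 = 2^1 · 451, so s = 1 and d = 451.
Base 7: x_0 = 7^451 mod 903 = 7. x_0 ∉ {1, 902} and s = 1, so 7 is a Miller–Rabin witness and 903 is composite.
Base 59: x_0 = 59^451 mod 903 = 269. x_0 ∉ {1, 902} and s = 1, so 59 is a Miller–Rabin witness and 903 is composite.
Base 403: x_0 = 403^451 mod 903 = 613. x_0 ∉ {1, 902} and s = 1, so 403 is a Miller–Rabin witness and 903 is composite.
Base 509: x_0 = 509^451 mod 903 = 509. x_0 ∉ {1, 902} and s = 1, so 509 is a Miller–Rabin witness and 903 is composite.
The smallest witness among the given bases is 7.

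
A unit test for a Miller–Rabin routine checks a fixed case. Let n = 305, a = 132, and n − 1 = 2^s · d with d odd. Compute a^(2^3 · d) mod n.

266

n − 1 = 304 = 2^4 · 19, so s = 4 and d = 19.
Repeated squaring mod 305: 132^1 ≡ 132, 132^2 ≡ 39, 132^4 ≡ 301, 132^8 ≡ 16, 132^16 ≡ 256.
19 = 16 + 2 + 1, so 132^19 ≡ 256·39·132 ≡ 288 (mod 305).
x_0 = 288.
x_1 = 288^2 mod 305 = 289.
x_2 = 289^2 mod 305 = 256.
x_3 = 256^2 mod 305 = 266.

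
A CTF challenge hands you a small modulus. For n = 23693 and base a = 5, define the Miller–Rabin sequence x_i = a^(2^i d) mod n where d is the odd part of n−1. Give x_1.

25

n − 1 = 23692 = 2^2 · 5923, so s = 2 and d = 5923.
x_0 = 5^5923 mod 23693 = 5.
x_1 = 5^2 mod 23693 = 25.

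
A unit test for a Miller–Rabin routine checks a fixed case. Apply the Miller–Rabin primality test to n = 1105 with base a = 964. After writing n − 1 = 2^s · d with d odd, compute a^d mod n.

564

n − 1 = 1104 = 2^4 · 69, so s = 4 and d = 69.
Repeated squaring mod 1105: 964^1 ≡ 964, 964^2 ≡ 1096, 964^4 ≡ 81, 964^8 ≡ 1036, 964^16 ≡ 341, 964^32 ≡ 256, 964^64 ≡ 341.
69 = 64 + 4 + 1, so 964^69 ≡ 341·81·964 ≡ 564 (mod 1105).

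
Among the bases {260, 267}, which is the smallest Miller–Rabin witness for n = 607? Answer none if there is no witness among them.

n − 1 = 606 = 2^1 · 303, so s = 1 and d = 303.
Base 260: x_0 = 260^303 mod 607 = 606. x_0 = 606 ≡ −1, so 260 is not a witness.
Base 267: x_0 = 267^303 mod 607 = 606. x_0 = 606 ≡ −1, so 267 is not a witness.
No listed base is a witness for 607.

none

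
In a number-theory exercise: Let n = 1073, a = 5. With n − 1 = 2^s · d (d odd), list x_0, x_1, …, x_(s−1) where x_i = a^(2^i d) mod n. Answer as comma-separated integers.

n − 1 = 1072 = 2^4 · 67, so s = 4 and d = 67.
x_0 = 5^67 mod 1073 = 912.
x_1 = 912^2 mod 1073 = 169.
x_2 = 169^2 mod 1073 = 663.
x_3 = 663^2 mod 1073 = 712.

912, 169, 663, 712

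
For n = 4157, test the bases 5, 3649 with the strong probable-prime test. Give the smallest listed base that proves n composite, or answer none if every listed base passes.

none

n − 1 = 4156 = 2^2 · 1039, so s = 2 and d = 1039.
Base 5: x_0 = 5^1039 mod 4157 = 1761. x_0 is neither 1 nor 4156, so continue squaring. x_1 = 1761^2 mod 4157 = 4156. x_1 ≡ −1, so 5 is not a witness.
Base 3649: x_0 = 3649^1039 mod 4157 = 1761. x_0 is neither 1 nor 4156, so continue squaring. x_1 = 1761^2 mod 4157 = 4156. x_1 ≡ −1, so 3649 is not a witness.
No listed base is a witness for 4157.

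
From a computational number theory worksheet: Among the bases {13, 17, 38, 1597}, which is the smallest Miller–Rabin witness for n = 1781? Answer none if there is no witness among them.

13

n − 1 = 1780 = 2^2 · 445, so s = 2 and d = 445.
Base 13: x_0 = 13^445 mod 1781 = 637. x_0 is neither 1 nor 1780, so continue squaring. x_1 = 637^2 mod 1781 = 1482. Reached i = s−1 = 1 without hitting −1: 13 is a Miller–Rabin witness and 1781 is composite.
Base 17: x_0 = 17^445 mod 1781 = 1252. x_0 is neither 1 nor 1780, so continue squaring. x_1 = 1252^2 mod 1781 = 224. Reached i = s−1 = 1 without hitting −1: 17 is a Miller–Rabin witness and 1781 is composite.
Base 38: x_0 = 38^445 mod 1781 = 1442. x_0 is neither 1 nor 1780, so continue squaring. x_1 = 1442^2 mod 1781 = 937. Reached i = s−1 = 1 without hitting −1: 38 is a Miller–Rabin witness and 1781 is composite.
Base 1597: x_0 = 1597^445 mod 1781 = 440. x_0 is neither 1 nor 1780, so continue squaring. x_1 = 440^2 mod 1781 = 1252. Reached i = s−1 = 1 without hitting −1: 1597 is a Miller–Rabin witness and 1781 is composite.
The smallest witness among the given bases is 13.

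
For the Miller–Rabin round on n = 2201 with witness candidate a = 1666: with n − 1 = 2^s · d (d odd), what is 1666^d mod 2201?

2169

n − 1 = 2200 = 2^3 · 275, so s = 3 and d = 275.
1666^275 mod 2201 = 2169.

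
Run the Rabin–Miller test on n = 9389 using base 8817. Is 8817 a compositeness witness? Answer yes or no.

yes

n − 1 = 9388 = 2^2 · 2347, so s = 2 and d = 2347.
By repeated squaring, 8817^2347 ≡ 6237 (mod 9389).
x_0 = 8817^2347 mod 9389 = 6237.
x_0 is neither 1 nor 9388, so continue squaring.
x_1 = 6237^2 mod 9389 = 1542.
Reached i = s−1 = 1 without hitting −1: 8817 is a Miller–Rabin witness and 9389 is composite.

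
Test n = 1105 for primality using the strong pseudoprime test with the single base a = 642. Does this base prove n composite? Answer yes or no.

no

n − 1 = 1104 = 2^4 · 69, so s = 4 and d = 69.
x_0 = 642^69 mod 1105 = 642.
x_0 is neither 1 nor 1104, so continue squaring.
x_1 = 642^2 mod 1105 = 1104.
x_1 ≡ −1, so 642 is not a witness.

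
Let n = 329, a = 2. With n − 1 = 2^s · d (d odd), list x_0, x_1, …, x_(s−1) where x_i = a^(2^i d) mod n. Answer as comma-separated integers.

n − 1 = 328 = 2^3 · 41, so s = 3 and d = 41.
x_0 = 2^41 mod 329 = 25.
x_1 = 25^2 mod 329 = 296.
x_2 = 296^2 mod 329 = 102.

25, 296, 102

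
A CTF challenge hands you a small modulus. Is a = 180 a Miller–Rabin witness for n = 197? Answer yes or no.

n − 1 = 196 = 2^2 · 49, so s = 2 and d = 49.
x_0 = 180^49 mod 197 = 183.
x_0 is neither 1 nor 196, so continue squaring.
x_1 = 183^2 mod 197 = 196.
x_1 ≡ −1, so 180 is not a witness.

no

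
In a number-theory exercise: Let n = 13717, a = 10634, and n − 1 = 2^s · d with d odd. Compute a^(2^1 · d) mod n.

7738

n − 1 = 13716 = 2^2 · 3429, so s = 2 and d = 3429.
x_0 = 10634^3429 mod 13717 = 7498.
x_1 = 7498^2 mod 13717 = 7738.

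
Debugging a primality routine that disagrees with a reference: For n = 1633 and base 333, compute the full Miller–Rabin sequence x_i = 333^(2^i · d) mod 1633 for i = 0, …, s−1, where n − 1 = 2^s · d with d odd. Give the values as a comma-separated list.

n − 1 = 1632 = 2^5 · 51, so s = 5 and d = 51.
x_0 = 333^51 mod 1633 = 858.
x_1 = 858^2 mod 1633 = 1314.
x_2 = 1314^2 mod 1633 = 515.
x_3 = 515^2 mod 1633 = 679.
x_4 = 679^2 mod 1633 = 535.

858, 1314, 515, 679, 535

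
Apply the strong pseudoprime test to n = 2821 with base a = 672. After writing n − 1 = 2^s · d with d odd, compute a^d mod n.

n − 1 = 2820 = 2^2 · 705, so s = 2 and d = 705.
672^705 mod 2821 = 2107.

2107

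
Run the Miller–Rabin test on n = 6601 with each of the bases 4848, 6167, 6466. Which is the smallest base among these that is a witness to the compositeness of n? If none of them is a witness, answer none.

6167

n − 1 = 6600 = 2^3 · 825, so s = 3 and d = 825.
Base 4848: x_0 = 4848^825 mod 6601 = 1. x_0 = 1, so 4848 is not a witness.
Base 6167: x_0 = 6167^825 mod 6601 = 875. x_0 is neither 1 nor 6600, so continue squaring. x_1 = 875^2 mod 6601 = 6510. x_2 = 6510^2 mod 6601 = 1680. Reached i = s−1 = 2 without hitting −1: 6167 is a Miller–Rabin witness and 6601 is composite.
Base 6466: x_0 = 6466^825 mod 6601 = 3037. x_0 is neither 1 nor 6600, so continue squaring. x_1 = 3037^2 mod 6601 = 1772. x_2 = 1772^2 mod 6601 = 4509. Reached i = s−1 = 2 without hitting −1: 6466 is a Miller–Rabin witness and 6601 is composite.
The smallest witness among the given bases is 6167.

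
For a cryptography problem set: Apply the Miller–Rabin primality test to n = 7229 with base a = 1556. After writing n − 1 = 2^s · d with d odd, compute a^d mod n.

n − 1 = 7228 = 2^2 · 1807, so s = 2 and d = 1807.
Repeated squaring mod 7229: 1556^1 ≡ 1556, 1556^2 ≡ 6650, 1556^4 ≡ 2707, 1556^8 ≡ 4872, 1556^16 ≡ 3577, 1556^32 ≡ 6828, 1556^64 ≡ 1763, 1556^128 ≡ 6928, 1556^256 ≡ 3853, 1556^512 ≡ 4472, 1556^1024 ≡ 3370.
1807 = 1024 + 512 + 256 + 8 + 4 + 2 + 1, so 1556^1807 ≡ 3370·4472·3853·4872·2707·6650·1556 ≡ 3657 (mod 7229).

3657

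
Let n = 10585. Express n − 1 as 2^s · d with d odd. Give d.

1323

Halving: 10584 → 5292 → 2646 → 1323; 1323 is odd.
So 10584 = 2^3 · 1323.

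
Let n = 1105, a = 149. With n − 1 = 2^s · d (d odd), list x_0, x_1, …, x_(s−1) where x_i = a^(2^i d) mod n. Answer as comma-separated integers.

n − 1 = 1104 = 2^4 · 69, so s = 4 and d = 69.
x_0 = 149^69 mod 1105 = 1084.
x_1 = 1084^2 mod 1105 = 441.
x_2 = 441^2 mod 1105 = 1.
x_3 = 1^2 mod 1105 = 1.

1084, 441, 1, 1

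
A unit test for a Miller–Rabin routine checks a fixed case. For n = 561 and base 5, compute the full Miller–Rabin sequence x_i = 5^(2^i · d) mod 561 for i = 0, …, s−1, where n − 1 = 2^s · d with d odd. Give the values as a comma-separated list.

n − 1 = 560 = 2^4 · 35, so s = 4 and d = 35.
x_0 = 5^35 mod 561 = 23.
x_1 = 23^2 mod 561 = 529.
x_2 = 529^2 mod 561 = 463.
x_3 = 463^2 mod 561 = 67.

23, 529, 463, 67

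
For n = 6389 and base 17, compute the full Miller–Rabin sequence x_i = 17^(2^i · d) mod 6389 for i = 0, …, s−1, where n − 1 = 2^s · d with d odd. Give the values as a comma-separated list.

n − 1 = 6388 = 2^2 · 1597, so s = 2 and d = 1597.
x_0 = 17^1597 mod 6389 = 2092.
x_1 = 2092^2 mod 6389 = 6388.

2092, 6388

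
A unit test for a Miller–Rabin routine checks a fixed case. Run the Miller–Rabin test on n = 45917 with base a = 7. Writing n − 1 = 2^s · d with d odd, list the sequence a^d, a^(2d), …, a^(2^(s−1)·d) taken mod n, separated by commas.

n − 1 = 45916 = 2^2 · 11479, so s = 2 and d = 11479.
x_0 = 7^11479 mod 45917 = 26821.
x_1 = 26821^2 mod 45917 = 30319.

26821, 30319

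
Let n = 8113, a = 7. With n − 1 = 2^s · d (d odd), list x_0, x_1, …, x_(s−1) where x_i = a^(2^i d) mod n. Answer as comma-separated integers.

3668, 2870, 2205, 2338

n − 1 = 8112 = 2^4 · 507, so s = 4 and d = 507.
x_0 = 7^507 mod 8113 = 3668.
x_1 = 3668^2 mod 8113 = 2870.
x_2 = 2870^2 mod 8113 = 2205.
x_3 = 2205^2 mod 8113 = 2338.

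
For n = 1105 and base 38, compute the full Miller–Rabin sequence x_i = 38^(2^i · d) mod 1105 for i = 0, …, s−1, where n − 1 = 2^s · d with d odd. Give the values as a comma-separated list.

n − 1 = 1104 = 2^4 · 69, so s = 4 and d = 69.
x_0 = 38^69 mod 1105 = 38.
x_1 = 38^2 mod 1105 = 339.
x_2 = 339^2 mod 1105 = 1.
x_3 = 1^2 mod 1105 = 1.

38, 339, 1, 1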